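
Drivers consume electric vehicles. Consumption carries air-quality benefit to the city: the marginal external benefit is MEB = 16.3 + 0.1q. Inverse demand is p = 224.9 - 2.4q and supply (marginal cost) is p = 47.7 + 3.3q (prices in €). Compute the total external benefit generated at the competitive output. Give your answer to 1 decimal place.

€555.1

Market equilibrium (private): 47.7 + 3.3q = 224.9 - 2.4q → q_m = 31.0877.
Total external benefit = ∫₀^{q_m} (16.3 + 0.1q) dq = 16.3×31.0877 + ½×0.1×31.0877² = 555.0518.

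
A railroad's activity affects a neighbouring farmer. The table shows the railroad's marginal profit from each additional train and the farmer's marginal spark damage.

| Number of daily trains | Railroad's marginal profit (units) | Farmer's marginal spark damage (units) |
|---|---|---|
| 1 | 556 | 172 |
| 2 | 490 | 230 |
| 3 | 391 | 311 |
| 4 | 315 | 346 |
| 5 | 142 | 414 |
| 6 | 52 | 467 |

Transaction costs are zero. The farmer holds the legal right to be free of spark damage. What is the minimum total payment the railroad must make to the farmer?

Efficient level: marginal profit ≥ marginal spark damage through level 3, so k* = 3.
With the farmer holding the right, the railroad must at least compensate total damage at k*: 172 + 230 + 311 = 713.

713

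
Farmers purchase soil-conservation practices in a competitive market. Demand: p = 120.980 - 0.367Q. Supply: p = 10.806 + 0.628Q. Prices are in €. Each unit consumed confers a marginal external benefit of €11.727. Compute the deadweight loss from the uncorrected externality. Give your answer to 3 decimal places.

DWL = €69.107

Market equilibrium (private): 10.806 + 0.628Q = 120.980 - 0.367Q → Q_m = 110.7276.
Social marginal benefit = demand + MEB = 132.707 - 0.367Q.
Set SMB = MC: 132.707 - 0.367Q = 10.806 + 0.628Q → Q* = 122.5136.
The loss is the area between SMB and MC from Q* to Q_m; with linear curves that's a triangle of height MEB(Q_m).
DWL = ½ × 11.7860 × 11.7270 = 69.1072.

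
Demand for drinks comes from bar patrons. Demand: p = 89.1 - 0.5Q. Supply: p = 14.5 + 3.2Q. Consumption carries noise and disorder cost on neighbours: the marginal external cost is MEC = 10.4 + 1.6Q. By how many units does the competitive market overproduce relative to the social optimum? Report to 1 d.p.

8.0 units

Market equilibrium (private): 14.5 + 3.2Q = 89.1 - 0.5Q → Q_m = 20.1622.
Social marginal benefit = demand − MEC = 78.7 - 2.1Q.
Set SMB = MC: 78.7 - 2.1Q = 14.5 + 3.2Q → Q* = 12.1132.
Gap = |20.1622 − 12.1132| = 8.0490.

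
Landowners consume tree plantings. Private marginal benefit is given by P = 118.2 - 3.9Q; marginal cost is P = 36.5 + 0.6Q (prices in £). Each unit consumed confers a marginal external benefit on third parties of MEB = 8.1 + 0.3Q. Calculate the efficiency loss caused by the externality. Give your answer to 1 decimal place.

DWL = £21.8

Market equilibrium (private): 36.5 + 0.6Q = 118.2 - 3.9Q → Q_m = 18.1556.
Social marginal benefit = demand + MEB = 126.3 - 3.6Q.
Set SMB = MC: 126.3 - 3.6Q = 36.5 + 0.6Q → Q* = 21.3810.
The welfare-loss triangle has base |Q_m − Q*| and height MEB(Q_m) (the vertical gap between SMB and MC is zero at Q* and MEB at Q_m).
DWL = ½ × 3.2254 × 13.5467 = 21.8468.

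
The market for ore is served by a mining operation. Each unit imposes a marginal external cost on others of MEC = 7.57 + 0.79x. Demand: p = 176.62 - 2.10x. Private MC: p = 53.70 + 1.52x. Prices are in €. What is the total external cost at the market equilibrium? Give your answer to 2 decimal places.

€712.48

Market equilibrium (private): 53.70 + 1.52x = 176.62 - 2.10x → x_m = 33.9558.
Total external cost = ∫₀^{x_m} (7.57 + 0.79x) dx = 7.57×33.9558 + ½×0.79×33.9558² = 712.4790.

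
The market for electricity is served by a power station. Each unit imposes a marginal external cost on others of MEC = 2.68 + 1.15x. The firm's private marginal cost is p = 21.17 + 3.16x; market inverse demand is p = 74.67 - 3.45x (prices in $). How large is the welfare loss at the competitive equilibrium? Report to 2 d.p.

Market equilibrium (private): 21.17 + 3.16x = 74.67 - 3.45x → x_m = 8.0938.
Social marginal cost = private MC + MEC = 23.85 + 4.31x.
Set SMC = demand: 23.85 + 4.31x = 74.67 - 3.45x → x* = 6.5490.
The welfare-loss triangle has base |x_m − x*| and height MEC(x_m) (the vertical gap between SMC and demand is zero at x* and MEC at x_m).
DWL = ½ × 1.5448 × 11.9879 = 9.2595.

DWL = $9.26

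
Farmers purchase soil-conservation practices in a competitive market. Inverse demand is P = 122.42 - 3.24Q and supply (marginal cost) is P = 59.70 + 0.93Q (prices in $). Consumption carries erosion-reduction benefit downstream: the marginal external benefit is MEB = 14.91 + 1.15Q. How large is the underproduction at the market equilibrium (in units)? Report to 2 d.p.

Market equilibrium (private): 59.70 + 0.93Q = 122.42 - 3.24Q → Q_m = 15.0408.
Social marginal benefit = demand + MEB = 137.33 - 2.09Q.
Set SMB = MC: 137.33 - 2.09Q = 59.70 + 0.93Q → Q* = 25.7053.
Gap = |15.0408 − 25.7053| = 10.6645.

10.66 units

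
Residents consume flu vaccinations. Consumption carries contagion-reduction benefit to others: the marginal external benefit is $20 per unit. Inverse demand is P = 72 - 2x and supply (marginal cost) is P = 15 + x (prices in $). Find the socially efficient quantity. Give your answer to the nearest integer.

x* = 26

Social marginal benefit = demand + MEB = 92 - 2x.
Set SMB = MC: 92 - 2x = 15 + x → x* = 25.6667.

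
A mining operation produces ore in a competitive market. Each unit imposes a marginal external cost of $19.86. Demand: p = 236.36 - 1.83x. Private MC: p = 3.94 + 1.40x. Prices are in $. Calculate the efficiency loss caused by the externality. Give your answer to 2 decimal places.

Market equilibrium (private): 3.94 + 1.40x = 236.36 - 1.83x → x_m = 71.9567.
Social marginal cost = private MC + MEC = 23.80 + 1.40x.
Set SMC = demand: 23.80 + 1.40x = 236.36 - 1.83x → x* = 65.8080.
Height of the DWL triangle at x_m is SMC(x_m) − demand(x_m) = MEC(x_m) = 19.8600.
DWL = ½ × 6.1487 × 19.8600 = 61.0566.

DWL = $61.06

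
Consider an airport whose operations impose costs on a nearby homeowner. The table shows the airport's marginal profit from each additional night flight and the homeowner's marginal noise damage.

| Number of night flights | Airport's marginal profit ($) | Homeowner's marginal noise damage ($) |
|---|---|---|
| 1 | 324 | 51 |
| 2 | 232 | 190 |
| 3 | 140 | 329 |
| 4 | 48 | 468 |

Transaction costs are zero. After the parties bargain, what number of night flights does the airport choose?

2

Bargaining reaches the level where marginal profit last exceeds marginal noise damage.
That holds through level 2 (232 ≥ 190) but not at 3 (140 < 329).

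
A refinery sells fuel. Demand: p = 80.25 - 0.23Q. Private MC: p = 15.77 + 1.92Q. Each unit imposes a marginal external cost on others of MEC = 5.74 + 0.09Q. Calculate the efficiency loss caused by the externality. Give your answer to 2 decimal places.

DWL = 15.90

Market equilibrium (private): 15.77 + 1.92Q = 80.25 - 0.23Q → Q_m = 29.9907.
Social marginal cost = private MC + MEC = 21.51 + 2.01Q.
Set SMC = demand: 21.51 + 2.01Q = 80.25 - 0.23Q → Q* = 26.2232.
Height of the DWL triangle at Q_m is SMC(Q_m) − demand(Q_m) = MEC(Q_m) = 8.4392.
DWL = ½ × 3.7675 × 8.4392 = 15.8973.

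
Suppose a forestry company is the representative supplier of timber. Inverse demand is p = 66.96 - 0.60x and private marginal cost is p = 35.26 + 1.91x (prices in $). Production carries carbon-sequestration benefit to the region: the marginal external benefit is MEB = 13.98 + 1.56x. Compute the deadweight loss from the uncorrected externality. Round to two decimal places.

Market equilibrium (private): 35.26 + 1.91x = 66.96 - 0.60x → x_m = 12.6295.
Social marginal cost = private MC − MEB = 21.28 + 0.35x.
Set SMC = demand: 21.28 + 0.35x = 66.96 - 0.60x → x* = 48.0842.
The loss is the area between SMC and demand from x* to x_m; with linear curves that's a triangle of height MEB(x_m).
DWL = ½ × 35.4547 × 33.6820 = 597.0926.

DWL = $597.09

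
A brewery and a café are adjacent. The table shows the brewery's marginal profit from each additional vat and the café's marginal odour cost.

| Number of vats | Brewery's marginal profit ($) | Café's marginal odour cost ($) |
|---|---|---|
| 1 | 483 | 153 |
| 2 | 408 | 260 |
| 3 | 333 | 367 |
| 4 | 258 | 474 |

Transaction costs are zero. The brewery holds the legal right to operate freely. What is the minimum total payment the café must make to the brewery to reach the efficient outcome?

$591

Left alone the brewery would choose level 4 (marginal profit stays positive).
Efficient level: k* = 2 (marginal profit ≥ marginal odour cost through 2).
The café must at least cover the brewery's forgone profit from cutting 4→2: 333 + 258 = 591.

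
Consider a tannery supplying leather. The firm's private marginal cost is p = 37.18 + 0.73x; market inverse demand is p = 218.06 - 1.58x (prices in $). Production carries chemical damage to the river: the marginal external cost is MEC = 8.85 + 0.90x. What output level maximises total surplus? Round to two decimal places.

x* = 53.59

Social marginal cost = private MC + MEC = 46.03 + 1.63x.
Set SMC = demand: 46.03 + 1.63x = 218.06 - 1.58x → x* = 53.5919.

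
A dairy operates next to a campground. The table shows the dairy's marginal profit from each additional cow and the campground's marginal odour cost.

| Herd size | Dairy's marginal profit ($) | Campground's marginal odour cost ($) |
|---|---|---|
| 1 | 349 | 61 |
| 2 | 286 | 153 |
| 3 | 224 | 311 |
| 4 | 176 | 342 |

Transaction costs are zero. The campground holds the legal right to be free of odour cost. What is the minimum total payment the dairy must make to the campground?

$214

Efficient level: marginal profit ≥ marginal odour cost through level 2, so k* = 2.
With the campground holding the right, the dairy must at least compensate total damage at k*: 61 + 153 = 214.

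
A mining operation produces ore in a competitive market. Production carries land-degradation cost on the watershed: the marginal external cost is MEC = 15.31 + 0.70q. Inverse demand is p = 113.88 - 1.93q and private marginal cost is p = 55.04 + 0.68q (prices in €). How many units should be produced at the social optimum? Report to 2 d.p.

Social marginal cost = private MC + MEC = 70.35 + 1.38q.
Set SMC = demand: 70.35 + 1.38q = 113.88 - 1.93q → q* = 13.1511.

q* = 13.15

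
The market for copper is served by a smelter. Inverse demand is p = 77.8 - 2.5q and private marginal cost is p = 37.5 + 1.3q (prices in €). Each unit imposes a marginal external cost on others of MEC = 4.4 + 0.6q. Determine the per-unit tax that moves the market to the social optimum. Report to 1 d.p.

Social marginal cost = private MC + MEC = 41.9 + 1.9q.
Set SMC = demand: 41.9 + 1.9q = 77.8 - 2.5q → q* = 8.1591.
The Pigouvian tax equals MEC at q*: 4.4 + 0.6×8.1591 = 9.2955.

tax = €9.3 per unit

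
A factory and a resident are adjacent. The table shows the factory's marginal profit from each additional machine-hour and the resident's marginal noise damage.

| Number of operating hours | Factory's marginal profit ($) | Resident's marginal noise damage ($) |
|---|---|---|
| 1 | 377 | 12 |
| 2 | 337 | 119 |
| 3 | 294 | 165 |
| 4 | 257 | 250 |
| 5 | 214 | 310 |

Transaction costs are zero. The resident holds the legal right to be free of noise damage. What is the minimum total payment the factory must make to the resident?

$546

Efficient level: marginal profit ≥ marginal noise damage through level 4, so k* = 4.
With the resident holding the right, the factory must at least compensate total damage at k*: 12 + 119 + 165 + 250 = 546.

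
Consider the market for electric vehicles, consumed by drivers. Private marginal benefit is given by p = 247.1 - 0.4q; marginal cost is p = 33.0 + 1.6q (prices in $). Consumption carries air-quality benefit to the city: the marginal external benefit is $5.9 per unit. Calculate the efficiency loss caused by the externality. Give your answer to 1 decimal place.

DWL = $8.7

Market equilibrium (private): 33.0 + 1.6q = 247.1 - 0.4q → q_m = 107.0500.
Social marginal benefit = demand + MEB = 253.0 - 0.4q.
Set SMB = MC: 253.0 - 0.4q = 33.0 + 1.6q → q* = 110.0000.
The welfare-loss triangle has base |q_m − q*| and height MEB(q_m) (the vertical gap between SMB and MC is zero at q* and MEB at q_m).
DWL = ½ × 2.9500 × 5.9000 = 8.7025.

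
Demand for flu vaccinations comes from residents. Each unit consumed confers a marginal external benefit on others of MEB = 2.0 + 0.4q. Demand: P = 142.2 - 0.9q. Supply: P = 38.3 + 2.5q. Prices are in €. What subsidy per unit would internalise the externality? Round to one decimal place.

subsidy = €16.1 per unit

Social marginal benefit = demand + MEB = 144.2 - 0.5q.
Set SMB = MC: 144.2 - 0.5q = 38.3 + 2.5q → q* = 35.3000.
The Pigouvian subsidy equals MEB at q*: 2.0 + 0.4×35.3000 = 16.1200.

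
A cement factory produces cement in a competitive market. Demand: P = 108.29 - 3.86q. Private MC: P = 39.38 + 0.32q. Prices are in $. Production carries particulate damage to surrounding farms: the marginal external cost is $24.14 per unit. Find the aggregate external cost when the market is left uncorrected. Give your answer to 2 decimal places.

Market equilibrium (private): 39.38 + 0.32q = 108.29 - 3.86q → q_m = 16.4856.
Total external cost = MEC × q_m = 24.14 × 16.4856 = 397.9624.

$397.96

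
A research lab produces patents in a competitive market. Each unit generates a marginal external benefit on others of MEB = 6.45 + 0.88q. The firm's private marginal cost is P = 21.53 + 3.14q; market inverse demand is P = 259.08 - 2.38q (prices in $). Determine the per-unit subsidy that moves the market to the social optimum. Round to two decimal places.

subsidy = $52.73 per unit

Social marginal cost = private MC − MEB = 15.08 + 2.26q.
Set SMC = demand: 15.08 + 2.26q = 259.08 - 2.38q → q* = 52.5862.
The Pigouvian subsidy equals MEB at q*: 6.45 + 0.88×52.5862 = 52.7259.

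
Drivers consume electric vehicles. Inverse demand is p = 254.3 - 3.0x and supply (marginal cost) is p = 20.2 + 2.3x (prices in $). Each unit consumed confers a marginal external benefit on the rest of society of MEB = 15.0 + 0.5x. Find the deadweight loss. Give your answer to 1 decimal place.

Market equilibrium (private): 20.2 + 2.3x = 254.3 - 3.0x → x_m = 44.1698.
Social marginal benefit = demand + MEB = 269.3 - 2.5x.
Set SMB = MC: 269.3 - 2.5x = 20.2 + 2.3x → x* = 51.8958.
Height of the DWL triangle at x_m is SMB(x_m) − MC(x_m) = MEB(x_m) = 37.0849.
DWL = ½ × 7.7260 × 37.0849 = 143.2590.

DWL = $143.3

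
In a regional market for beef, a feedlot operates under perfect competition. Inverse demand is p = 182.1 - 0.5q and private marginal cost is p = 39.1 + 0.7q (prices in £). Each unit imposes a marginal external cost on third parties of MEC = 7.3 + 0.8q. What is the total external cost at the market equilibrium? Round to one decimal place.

Market equilibrium (private): 39.1 + 0.7q = 182.1 - 0.5q → q_m = 119.1667.
Total external cost = ∫₀^{q_m} (7.3 + 0.8q) dq = 7.3×119.1667 + ½×0.8×119.1667² = 6550.1979.

£6550.2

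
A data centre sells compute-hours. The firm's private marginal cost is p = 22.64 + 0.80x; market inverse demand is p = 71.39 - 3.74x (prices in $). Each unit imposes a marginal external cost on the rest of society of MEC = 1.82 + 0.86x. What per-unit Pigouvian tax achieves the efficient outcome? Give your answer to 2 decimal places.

Social marginal cost = private MC + MEC = 24.46 + 1.66x.
Set SMC = demand: 24.46 + 1.66x = 71.39 - 3.74x → x* = 8.6907.
The Pigouvian tax equals MEC at x*: 1.82 + 0.86×8.6907 = 9.2940.

tax = $9.29 per unit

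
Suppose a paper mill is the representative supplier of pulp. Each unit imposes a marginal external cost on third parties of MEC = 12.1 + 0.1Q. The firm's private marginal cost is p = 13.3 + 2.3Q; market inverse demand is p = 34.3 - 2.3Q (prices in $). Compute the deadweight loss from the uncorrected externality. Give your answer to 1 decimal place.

DWL = $16.8

Market equilibrium (private): 13.3 + 2.3Q = 34.3 - 2.3Q → Q_m = 4.5652.
Social marginal cost = private MC + MEC = 25.4 + 2.4Q.
Set SMC = demand: 25.4 + 2.4Q = 34.3 - 2.3Q → Q* = 1.8936.
The welfare-loss triangle has base |Q_m − Q*| and height MEC(Q_m) (the vertical gap between SMC and demand is zero at Q* and MEC at Q_m).
DWL = ½ × 2.6716 × 12.5565 = 16.7730.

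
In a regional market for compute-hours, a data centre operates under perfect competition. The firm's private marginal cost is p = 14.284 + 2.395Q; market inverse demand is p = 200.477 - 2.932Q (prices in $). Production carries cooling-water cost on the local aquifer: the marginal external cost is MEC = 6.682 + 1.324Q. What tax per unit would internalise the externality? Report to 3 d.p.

tax = $42.417 per unit

Social marginal cost = private MC + MEC = 20.966 + 3.719Q.
Set SMC = demand: 20.966 + 3.719Q = 200.477 - 2.932Q → Q* = 26.9901.
The Pigouvian tax equals MEC at Q*: 6.682 + 1.324×26.9901 = 42.4169.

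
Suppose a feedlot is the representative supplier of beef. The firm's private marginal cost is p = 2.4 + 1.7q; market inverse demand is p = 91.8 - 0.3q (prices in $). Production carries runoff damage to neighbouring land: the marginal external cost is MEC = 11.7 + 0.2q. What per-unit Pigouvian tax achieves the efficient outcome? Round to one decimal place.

Social marginal cost = private MC + MEC = 14.1 + 1.9q.
Set SMC = demand: 14.1 + 1.9q = 91.8 - 0.3q → q* = 35.3182.
The Pigouvian tax equals MEC at q*: 11.7 + 0.2×35.3182 = 18.7636.

tax = $18.8 per unit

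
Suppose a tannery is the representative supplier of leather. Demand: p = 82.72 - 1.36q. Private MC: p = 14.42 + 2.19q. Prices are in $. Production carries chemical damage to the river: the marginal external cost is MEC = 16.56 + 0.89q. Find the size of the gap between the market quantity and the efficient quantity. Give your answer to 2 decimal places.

Market equilibrium (private): 14.42 + 2.19q = 82.72 - 1.36q → q_m = 19.2394.
Social marginal cost = private MC + MEC = 30.98 + 3.08q.
Set SMC = demand: 30.98 + 3.08q = 82.72 - 1.36q → q* = 11.6532.
Gap = |19.2394 − 11.6532| = 7.5862.

7.59 units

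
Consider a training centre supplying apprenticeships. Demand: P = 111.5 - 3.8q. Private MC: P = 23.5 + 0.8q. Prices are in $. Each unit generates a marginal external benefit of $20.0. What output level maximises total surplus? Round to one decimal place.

q* = 23.5

Social marginal cost = private MC − MEB = 3.5 + 0.8q.
Set SMC = demand: 3.5 + 0.8q = 111.5 - 3.8q → q* = 23.4783.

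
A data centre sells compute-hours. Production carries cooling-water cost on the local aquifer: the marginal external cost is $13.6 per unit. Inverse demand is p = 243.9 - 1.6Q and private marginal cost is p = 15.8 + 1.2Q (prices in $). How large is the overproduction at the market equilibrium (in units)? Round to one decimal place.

4.9 units

Market equilibrium (private): 15.8 + 1.2Q = 243.9 - 1.6Q → Q_m = 81.4643.
Social marginal cost = private MC + MEC = 29.4 + 1.2Q.
Set SMC = demand: 29.4 + 1.2Q = 243.9 - 1.6Q → Q* = 76.6071.
Gap = |81.4643 − 76.6071| = 4.8572.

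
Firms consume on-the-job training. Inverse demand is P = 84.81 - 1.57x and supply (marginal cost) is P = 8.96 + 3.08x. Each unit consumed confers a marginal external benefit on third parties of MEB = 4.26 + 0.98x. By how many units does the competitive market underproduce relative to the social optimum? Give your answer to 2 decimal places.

Market equilibrium (private): 8.96 + 3.08x = 84.81 - 1.57x → x_m = 16.3118.
Social marginal benefit = demand + MEB = 89.07 - 0.59x.
Set SMB = MC: 89.07 - 0.59x = 8.96 + 3.08x → x* = 21.8283.
Gap = |16.3118 − 21.8283| = 5.5165.

5.52 units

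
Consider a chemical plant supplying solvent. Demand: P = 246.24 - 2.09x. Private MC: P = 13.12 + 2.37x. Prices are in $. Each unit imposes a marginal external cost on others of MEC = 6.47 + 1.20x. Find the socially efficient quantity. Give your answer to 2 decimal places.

x* = 40.04

Social marginal cost = private MC + MEC = 19.59 + 3.57x.
Set SMC = demand: 19.59 + 3.57x = 246.24 - 2.09x → x* = 40.0442.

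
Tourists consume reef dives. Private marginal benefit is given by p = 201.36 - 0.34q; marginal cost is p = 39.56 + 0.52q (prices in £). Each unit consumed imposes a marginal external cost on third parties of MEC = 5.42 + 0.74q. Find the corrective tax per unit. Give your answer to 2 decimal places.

Social marginal benefit = demand − MEC = 195.94 - 1.08q.
Set SMB = MC: 195.94 - 1.08q = 39.56 + 0.52q → q* = 97.7375.
The Pigouvian tax equals MEC at q*: 5.42 + 0.74×97.7375 = 77.7458.

tax = £77.75 per unit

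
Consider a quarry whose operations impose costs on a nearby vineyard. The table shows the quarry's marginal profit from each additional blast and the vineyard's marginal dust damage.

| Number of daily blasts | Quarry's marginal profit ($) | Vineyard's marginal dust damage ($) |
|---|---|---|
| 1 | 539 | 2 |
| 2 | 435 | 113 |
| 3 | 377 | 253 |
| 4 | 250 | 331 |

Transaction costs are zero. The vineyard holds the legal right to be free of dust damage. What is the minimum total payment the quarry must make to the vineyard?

$368

Efficient level: marginal profit ≥ marginal dust damage through level 3, so k* = 3.
With the vineyard holding the right, the quarry must at least compensate total damage at k*: 2 + 113 + 253 = 368.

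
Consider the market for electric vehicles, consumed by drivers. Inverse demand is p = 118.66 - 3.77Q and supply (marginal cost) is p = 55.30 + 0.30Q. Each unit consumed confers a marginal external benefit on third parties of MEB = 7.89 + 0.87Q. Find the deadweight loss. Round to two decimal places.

DWL = 71.78

Market equilibrium (private): 55.30 + 0.30Q = 118.66 - 3.77Q → Q_m = 15.5676.
Social marginal benefit = demand + MEB = 126.55 - 2.90Q.
Set SMB = MC: 126.55 - 2.90Q = 55.30 + 0.30Q → Q* = 22.2656.
The welfare-loss triangle has base |Q_m − Q*| and height MEB(Q_m) (the vertical gap between SMB and MC is zero at Q* and MEB at Q_m).
DWL = ½ × 6.6980 × 21.4338 = 71.7818.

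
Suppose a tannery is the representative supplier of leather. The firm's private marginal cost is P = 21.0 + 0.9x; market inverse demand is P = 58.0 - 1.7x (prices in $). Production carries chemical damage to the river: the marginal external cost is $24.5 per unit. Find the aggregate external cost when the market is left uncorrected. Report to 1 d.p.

$348.7

Market equilibrium (private): 21.0 + 0.9x = 58.0 - 1.7x → x_m = 14.2308.
Total external cost = MEC × x_m = 24.5 × 14.2308 = 348.6546.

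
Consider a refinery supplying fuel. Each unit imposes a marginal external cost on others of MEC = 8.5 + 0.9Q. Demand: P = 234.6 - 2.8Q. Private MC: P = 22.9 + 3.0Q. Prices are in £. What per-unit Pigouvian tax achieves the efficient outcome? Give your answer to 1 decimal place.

Social marginal cost = private MC + MEC = 31.4 + 3.9Q.
Set SMC = demand: 31.4 + 3.9Q = 234.6 - 2.8Q → Q* = 30.3284.
The Pigouvian tax equals MEC at Q*: 8.5 + 0.9×30.3284 = 35.7956.

tax = £35.8 per unit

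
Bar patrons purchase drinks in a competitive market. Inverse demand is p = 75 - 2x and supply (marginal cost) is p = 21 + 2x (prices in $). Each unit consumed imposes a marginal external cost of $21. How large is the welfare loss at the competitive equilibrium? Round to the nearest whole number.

DWL = $55

Market equilibrium (private): 21 + 2x = 75 - 2x → x_m = 13.5000.
Social marginal benefit = demand − MEC = 54 - 2x.
Set SMB = MC: 54 - 2x = 21 + 2x → x* = 8.2500.
The welfare-loss triangle has base |x_m − x*| and height MEC(x_m) (the vertical gap between SMB and MC is zero at x* and MEC at x_m).
DWL = ½ × 5.2500 × 21.0000 = 55.1250.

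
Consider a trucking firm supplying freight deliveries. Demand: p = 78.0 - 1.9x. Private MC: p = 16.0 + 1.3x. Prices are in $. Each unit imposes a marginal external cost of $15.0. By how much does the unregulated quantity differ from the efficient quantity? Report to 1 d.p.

Market equilibrium (private): 16.0 + 1.3x = 78.0 - 1.9x → x_m = 19.3750.
Social marginal cost = private MC + MEC = 31.0 + 1.3x.
Set SMC = demand: 31.0 + 1.3x = 78.0 - 1.9x → x* = 14.6875.
Gap = |19.3750 − 14.6875| = 4.6875.

4.7 units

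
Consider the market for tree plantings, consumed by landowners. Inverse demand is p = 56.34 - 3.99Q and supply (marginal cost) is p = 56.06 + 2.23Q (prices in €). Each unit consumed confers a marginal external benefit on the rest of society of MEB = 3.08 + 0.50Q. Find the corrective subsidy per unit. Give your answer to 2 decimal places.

Social marginal benefit = demand + MEB = 59.42 - 3.49Q.
Set SMB = MC: 59.42 - 3.49Q = 56.06 + 2.23Q → Q* = 0.5874.
The Pigouvian subsidy equals MEB at Q*: 3.08 + 0.50×0.5874 = 3.3737.

subsidy = €3.37 per unit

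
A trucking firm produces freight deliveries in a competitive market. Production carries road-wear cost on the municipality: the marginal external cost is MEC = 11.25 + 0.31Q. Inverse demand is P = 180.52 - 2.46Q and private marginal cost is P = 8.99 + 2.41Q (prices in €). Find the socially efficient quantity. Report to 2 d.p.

Social marginal cost = private MC + MEC = 20.24 + 2.72Q.
Set SMC = demand: 20.24 + 2.72Q = 180.52 - 2.46Q → Q* = 30.9421.

Q* = 30.94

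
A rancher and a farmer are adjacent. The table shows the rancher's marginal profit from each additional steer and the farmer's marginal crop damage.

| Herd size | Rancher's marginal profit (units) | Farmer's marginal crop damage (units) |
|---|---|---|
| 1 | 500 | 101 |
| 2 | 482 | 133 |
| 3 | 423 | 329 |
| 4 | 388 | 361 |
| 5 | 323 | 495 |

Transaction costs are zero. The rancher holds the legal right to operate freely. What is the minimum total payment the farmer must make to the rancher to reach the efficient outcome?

Left alone the rancher would choose level 5 (marginal profit stays positive).
Efficient level: k* = 4 (marginal profit ≥ marginal crop damage through 4).
The farmer must at least cover the rancher's forgone profit from cutting 5→4: 323 = 323.

323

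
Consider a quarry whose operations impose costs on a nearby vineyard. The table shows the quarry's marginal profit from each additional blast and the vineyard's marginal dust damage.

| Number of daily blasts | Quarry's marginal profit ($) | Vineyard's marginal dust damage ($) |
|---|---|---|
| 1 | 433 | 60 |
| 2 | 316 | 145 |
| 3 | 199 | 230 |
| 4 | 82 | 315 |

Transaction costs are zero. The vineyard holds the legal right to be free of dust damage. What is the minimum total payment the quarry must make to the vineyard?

Efficient level: marginal profit ≥ marginal dust damage through level 2, so k* = 2.
With the vineyard holding the right, the quarry must at least compensate total damage at k*: 60 + 145 = 205.

$205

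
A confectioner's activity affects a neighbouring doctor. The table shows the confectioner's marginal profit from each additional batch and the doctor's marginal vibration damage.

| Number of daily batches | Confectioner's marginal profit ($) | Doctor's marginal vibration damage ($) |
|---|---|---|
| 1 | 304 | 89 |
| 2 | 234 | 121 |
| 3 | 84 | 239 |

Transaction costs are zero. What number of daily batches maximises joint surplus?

Bargaining reaches the level where marginal profit last exceeds marginal vibration damage.
That holds through level 2 (234 ≥ 121) but not at 3 (84 < 239).

2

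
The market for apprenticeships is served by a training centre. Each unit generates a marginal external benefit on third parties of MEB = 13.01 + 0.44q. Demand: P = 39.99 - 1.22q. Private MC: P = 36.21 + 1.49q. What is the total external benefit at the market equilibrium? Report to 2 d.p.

18.57

Market equilibrium (private): 36.21 + 1.49q = 39.99 - 1.22q → q_m = 1.3948.
Total external benefit = ∫₀^{q_m} (13.01 + 0.44q) dq = 13.01×1.3948 + ½×0.44×1.3948² = 18.5744.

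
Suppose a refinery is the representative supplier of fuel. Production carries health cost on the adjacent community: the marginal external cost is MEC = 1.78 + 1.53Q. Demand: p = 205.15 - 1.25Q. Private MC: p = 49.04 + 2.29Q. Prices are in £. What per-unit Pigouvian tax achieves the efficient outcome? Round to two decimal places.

tax = £48.35 per unit

Social marginal cost = private MC + MEC = 50.82 + 3.82Q.
Set SMC = demand: 50.82 + 3.82Q = 205.15 - 1.25Q → Q* = 30.4398.
The Pigouvian tax equals MEC at Q*: 1.78 + 1.53×30.4398 = 48.3529.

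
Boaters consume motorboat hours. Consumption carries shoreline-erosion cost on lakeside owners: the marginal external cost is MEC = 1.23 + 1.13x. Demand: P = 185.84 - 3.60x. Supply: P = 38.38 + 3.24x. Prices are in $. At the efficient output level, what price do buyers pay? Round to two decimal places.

P = $119.79

Social marginal benefit = demand − MEC = 184.61 - 4.73x.
Set SMB = MC: 184.61 - 4.73x = 38.38 + 3.24x → x* = 18.3476.
Consumer price on the demand curve at x*: 185.84 − 3.60×18.3476 = 119.7886.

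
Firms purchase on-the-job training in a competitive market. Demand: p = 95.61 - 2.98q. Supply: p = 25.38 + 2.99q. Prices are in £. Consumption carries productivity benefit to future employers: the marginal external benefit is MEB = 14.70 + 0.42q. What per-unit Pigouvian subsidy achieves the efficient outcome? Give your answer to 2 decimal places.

subsidy = £21.13 per unit

Social marginal benefit = demand + MEB = 110.31 - 2.56q.
Set SMB = MC: 110.31 - 2.56q = 25.38 + 2.99q → q* = 15.3027.
The Pigouvian subsidy equals MEB at q*: 14.70 + 0.42×15.3027 = 21.1271.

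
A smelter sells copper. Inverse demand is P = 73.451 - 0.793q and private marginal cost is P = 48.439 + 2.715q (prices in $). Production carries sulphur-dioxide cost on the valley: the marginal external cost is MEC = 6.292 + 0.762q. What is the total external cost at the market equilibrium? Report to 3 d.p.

Market equilibrium (private): 48.439 + 2.715q = 73.451 - 0.793q → q_m = 7.1300.
Total external cost = ∫₀^{q_m} (6.292 + 0.762q) dq = 6.292×7.1300 + ½×0.762×7.1300² = 64.2308.

$64.231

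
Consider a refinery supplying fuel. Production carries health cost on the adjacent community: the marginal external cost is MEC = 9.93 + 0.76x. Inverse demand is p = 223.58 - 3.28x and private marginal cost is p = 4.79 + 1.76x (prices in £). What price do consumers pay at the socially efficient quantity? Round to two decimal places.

Social marginal cost = private MC + MEC = 14.72 + 2.52x.
Set SMC = demand: 14.72 + 2.52x = 223.58 - 3.28x → x* = 36.0103.
Consumer price on the demand curve at x*: 223.58 − 3.28×36.0103 = 105.4662.

P = £105.47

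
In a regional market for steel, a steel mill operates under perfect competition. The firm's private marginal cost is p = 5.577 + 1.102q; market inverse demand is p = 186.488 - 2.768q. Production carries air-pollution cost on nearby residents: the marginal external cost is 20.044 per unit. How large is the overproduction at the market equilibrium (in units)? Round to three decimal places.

5.179 units

Market equilibrium (private): 5.577 + 1.102q = 186.488 - 2.768q → q_m = 46.7470.
Social marginal cost = private MC + MEC = 25.621 + 1.102q.
Set SMC = demand: 25.621 + 1.102q = 186.488 - 2.768q → q* = 41.5677.
Gap = |46.7470 − 41.5677| = 5.1793.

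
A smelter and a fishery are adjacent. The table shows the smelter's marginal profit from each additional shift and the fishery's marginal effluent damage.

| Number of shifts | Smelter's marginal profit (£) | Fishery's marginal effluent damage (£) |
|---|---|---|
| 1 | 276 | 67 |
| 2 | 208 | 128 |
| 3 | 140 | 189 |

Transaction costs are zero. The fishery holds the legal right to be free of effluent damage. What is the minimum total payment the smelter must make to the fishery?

£195

Efficient level: marginal profit ≥ marginal effluent damage through level 2, so k* = 2.
With the fishery holding the right, the smelter must at least compensate total damage at k*: 67 + 128 = 195.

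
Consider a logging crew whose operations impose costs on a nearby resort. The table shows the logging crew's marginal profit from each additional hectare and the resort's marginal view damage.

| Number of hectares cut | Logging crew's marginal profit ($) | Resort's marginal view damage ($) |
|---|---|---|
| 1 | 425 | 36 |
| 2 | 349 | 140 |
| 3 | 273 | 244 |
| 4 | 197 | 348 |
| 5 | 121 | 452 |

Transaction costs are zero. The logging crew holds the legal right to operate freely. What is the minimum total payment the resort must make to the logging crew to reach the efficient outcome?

Left alone the logging crew would choose level 5 (marginal profit stays positive).
Efficient level: k* = 3 (marginal profit ≥ marginal view damage through 3).
The resort must at least cover the logging crew's forgone profit from cutting 5→3: 197 + 121 = 318.

$318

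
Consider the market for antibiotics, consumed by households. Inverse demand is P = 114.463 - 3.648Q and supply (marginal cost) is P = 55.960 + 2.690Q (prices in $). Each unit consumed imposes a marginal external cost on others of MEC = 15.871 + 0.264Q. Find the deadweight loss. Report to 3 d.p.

DWL = $25.385

Market equilibrium (private): 55.960 + 2.690Q = 114.463 - 3.648Q → Q_m = 9.2305.
Social marginal benefit = demand − MEC = 98.592 - 3.912Q.
Set SMB = MC: 98.592 - 3.912Q = 55.960 + 2.690Q → Q* = 6.4574.
The loss is the area between SMB and MC from Q* to Q_m; with linear curves that's a triangle of height MEC(Q_m).
DWL = ½ × 2.7731 × 18.3079 = 25.3848.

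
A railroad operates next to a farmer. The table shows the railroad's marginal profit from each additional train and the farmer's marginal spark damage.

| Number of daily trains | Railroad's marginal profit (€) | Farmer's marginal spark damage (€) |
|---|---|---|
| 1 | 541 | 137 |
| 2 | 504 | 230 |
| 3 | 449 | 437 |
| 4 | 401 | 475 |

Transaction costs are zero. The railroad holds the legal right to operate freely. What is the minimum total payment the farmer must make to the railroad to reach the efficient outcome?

Left alone the railroad would choose level 4 (marginal profit stays positive).
Efficient level: k* = 3 (marginal profit ≥ marginal spark damage through 3).
The farmer must at least cover the railroad's forgone profit from cutting 4→3: 401 = 401.

€401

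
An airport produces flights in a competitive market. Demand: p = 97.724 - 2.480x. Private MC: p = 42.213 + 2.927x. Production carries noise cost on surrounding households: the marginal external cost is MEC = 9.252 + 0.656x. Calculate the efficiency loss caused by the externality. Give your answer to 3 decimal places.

DWL = 21.077

Market equilibrium (private): 42.213 + 2.927x = 97.724 - 2.480x → x_m = 10.2665.
Social marginal cost = private MC + MEC = 51.465 + 3.583x.
Set SMC = demand: 51.465 + 3.583x = 97.724 - 2.480x → x* = 7.6297.
Between x* and x_m the wedge SMC − demand runs linearly from 0 to MEC(x_m), so the loss is a triangle.
DWL = ½ × 2.6368 × 15.9868 = 21.0770.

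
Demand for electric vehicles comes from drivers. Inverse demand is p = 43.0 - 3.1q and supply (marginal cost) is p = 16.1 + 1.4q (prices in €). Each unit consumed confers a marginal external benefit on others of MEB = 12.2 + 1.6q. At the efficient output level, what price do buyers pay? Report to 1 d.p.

P = €1.2

Social marginal benefit = demand + MEB = 55.2 - 1.5q.
Set SMB = MC: 55.2 - 1.5q = 16.1 + 1.4q → q* = 13.4828.
Consumer price on the demand curve at q*: 43.0 − 3.1×13.4828 = 1.2033.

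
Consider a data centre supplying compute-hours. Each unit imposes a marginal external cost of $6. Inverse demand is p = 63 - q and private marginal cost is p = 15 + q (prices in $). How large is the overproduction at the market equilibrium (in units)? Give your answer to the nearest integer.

3 units

Market equilibrium (private): 15 + q = 63 - q → q_m = 24.0000.
Social marginal cost = private MC + MEC = 21 + q.
Set SMC = demand: 21 + q = 63 - q → q* = 21.0000.
Gap = |24.0000 − 21.0000| = 3.0000.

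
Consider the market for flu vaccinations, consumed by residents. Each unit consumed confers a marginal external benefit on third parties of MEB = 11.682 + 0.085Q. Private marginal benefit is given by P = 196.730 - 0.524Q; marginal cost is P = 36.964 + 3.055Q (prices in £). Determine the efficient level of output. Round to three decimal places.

Q* = 49.069

Social marginal benefit = demand + MEB = 208.412 - 0.439Q.
Set SMB = MC: 208.412 - 0.439Q = 36.964 + 3.055Q → Q* = 49.0693.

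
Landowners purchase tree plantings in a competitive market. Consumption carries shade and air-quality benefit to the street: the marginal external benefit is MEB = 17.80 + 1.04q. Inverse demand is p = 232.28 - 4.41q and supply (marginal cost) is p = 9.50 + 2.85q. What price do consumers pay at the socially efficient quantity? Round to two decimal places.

P = 61.71

Social marginal benefit = demand + MEB = 250.08 - 3.37q.
Set SMB = MC: 250.08 - 3.37q = 9.50 + 2.85q → q* = 38.6785.
Consumer price on the demand curve at q*: 232.28 − 4.41×38.6785 = 61.7078.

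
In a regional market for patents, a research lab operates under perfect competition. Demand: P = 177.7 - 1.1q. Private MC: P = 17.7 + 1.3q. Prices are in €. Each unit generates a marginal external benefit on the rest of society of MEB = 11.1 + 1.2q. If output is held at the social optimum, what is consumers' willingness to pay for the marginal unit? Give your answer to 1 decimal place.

Social marginal cost = private MC − MEB = 6.6 + 0.1q.
Set SMC = demand: 6.6 + 0.1q = 177.7 - 1.1q → q* = 142.5833.
Consumer price on the demand curve at q*: 177.7 − 1.1×142.5833 = 20.8584.

P = €20.9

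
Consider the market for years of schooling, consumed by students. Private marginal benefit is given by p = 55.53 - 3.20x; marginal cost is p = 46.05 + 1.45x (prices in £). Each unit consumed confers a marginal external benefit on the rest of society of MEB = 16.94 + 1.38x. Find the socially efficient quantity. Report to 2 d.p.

x* = 8.08

Social marginal benefit = demand + MEB = 72.47 - 1.82x.
Set SMB = MC: 72.47 - 1.82x = 46.05 + 1.45x → x* = 8.0795.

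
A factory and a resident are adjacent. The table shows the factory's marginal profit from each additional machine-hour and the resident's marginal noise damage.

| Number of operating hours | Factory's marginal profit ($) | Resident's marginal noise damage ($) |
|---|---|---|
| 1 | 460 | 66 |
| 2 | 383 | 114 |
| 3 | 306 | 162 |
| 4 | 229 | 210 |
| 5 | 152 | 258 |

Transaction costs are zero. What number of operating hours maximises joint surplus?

Bargaining reaches the level where marginal profit last exceeds marginal noise damage.
That holds through level 4 (229 ≥ 210) but not at 5 (152 < 258).

4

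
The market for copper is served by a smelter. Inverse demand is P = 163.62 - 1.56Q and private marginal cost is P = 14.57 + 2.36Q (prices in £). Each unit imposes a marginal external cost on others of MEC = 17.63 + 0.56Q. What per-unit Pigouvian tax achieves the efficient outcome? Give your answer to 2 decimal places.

Social marginal cost = private MC + MEC = 32.20 + 2.92Q.
Set SMC = demand: 32.20 + 2.92Q = 163.62 - 1.56Q → Q* = 29.3348.
The Pigouvian tax equals MEC at Q*: 17.63 + 0.56×29.3348 = 34.0575.

tax = £34.06 per unit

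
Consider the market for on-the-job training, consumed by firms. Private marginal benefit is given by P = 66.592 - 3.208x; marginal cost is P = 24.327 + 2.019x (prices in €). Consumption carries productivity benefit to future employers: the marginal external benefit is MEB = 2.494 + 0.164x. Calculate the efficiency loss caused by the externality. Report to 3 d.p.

DWL = €1.441

Market equilibrium (private): 24.327 + 2.019x = 66.592 - 3.208x → x_m = 8.0859.
Social marginal benefit = demand + MEB = 69.086 - 3.044x.
Set SMB = MC: 69.086 - 3.044x = 24.327 + 2.019x → x* = 8.8404.
Height of the DWL triangle at x_m is SMB(x_m) − MC(x_m) = MEB(x_m) = 3.8201.
DWL = ½ × 0.7545 × 3.8201 = 1.4411.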